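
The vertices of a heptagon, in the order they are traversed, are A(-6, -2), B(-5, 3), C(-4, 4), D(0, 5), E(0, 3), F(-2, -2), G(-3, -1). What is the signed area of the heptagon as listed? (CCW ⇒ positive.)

-27

Apply the shoelace (surveyor's) formula: 2A = Σ (x_i·y_{i+1} − x_{i+1}·y_i), indices taken mod 7.
A→B: (-6)(3) − (-5)(-2) = -28
B→C: (-5)(4) − (-4)(3) = -8
C→D: (-4)(5) − (0)(4) = -20
D→E: (0)(3) − (0)(5) = 0
E→F: (0)(-2) − (-2)(3) = 6
F→G: (-2)(-1) − (-3)(-2) = -4
G→A: (-3)(-2) − (-6)(-1) = 0
Σ = -54
Signed area = Σ/2 = -27 (negative ⇒ clockwise traversal).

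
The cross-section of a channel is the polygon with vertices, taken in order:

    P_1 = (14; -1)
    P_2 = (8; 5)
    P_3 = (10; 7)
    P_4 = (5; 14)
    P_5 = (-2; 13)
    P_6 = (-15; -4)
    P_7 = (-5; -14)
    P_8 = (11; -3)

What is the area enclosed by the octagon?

Apply the shoelace (surveyor's) formula: 2A = Σ (x_i·y_{i+1} − x_{i+1}·y_i), indices taken mod 8.
Σ = (78) + (6) + (105) + (93) + (203) + (190) + (169) + (31) = 875
Area = |Σ|/2 = 437.5.

437.5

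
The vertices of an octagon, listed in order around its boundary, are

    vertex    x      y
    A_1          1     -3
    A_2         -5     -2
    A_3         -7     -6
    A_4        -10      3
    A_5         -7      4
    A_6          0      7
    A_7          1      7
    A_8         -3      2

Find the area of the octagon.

63.5

Apply the surveyor's formula: 2A = Σ (x_i·y_{i+1} − x_{i+1}·y_i), indices taken mod 8.
Σ = (-17) + (16) + (-81) + (-19) + (-49) + (-7) + (23) + (7) = -127
Area = |Σ|/2 = 63.5.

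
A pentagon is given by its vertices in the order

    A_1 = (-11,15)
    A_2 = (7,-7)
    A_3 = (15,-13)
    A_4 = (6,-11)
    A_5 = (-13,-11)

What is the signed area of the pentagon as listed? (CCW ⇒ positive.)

Apply Gauss's area formula: 2A = Σ (x_i·y_{i+1} − x_{i+1}·y_i), indices taken mod 5.
A_1→A_2: (-11)(-7) − (7)(15) = -28
A_2→A_3: (7)(-13) − (15)(-7) = 14
A_3→A_4: (15)(-11) − (6)(-13) = -87
A_4→A_5: (6)(-11) − (-13)(-11) = -209
A_5→A_1: (-13)(15) − (-11)(-11) = -316
Σ = -626
Signed area = Σ/2 = -313 (negative ⇒ clockwise traversal).

-313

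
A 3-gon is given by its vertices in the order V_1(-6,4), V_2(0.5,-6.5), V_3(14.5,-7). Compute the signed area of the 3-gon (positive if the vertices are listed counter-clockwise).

Apply the surveyor's formula: 2A = Σ (x_i·y_{i+1} − x_{i+1}·y_i), indices taken mod 3.
Σ = (37) + (90.75) + (16) = 143.75
Signed area = Σ/2 = 71.875 (positive ⇒ counter-clockwise traversal).

71.875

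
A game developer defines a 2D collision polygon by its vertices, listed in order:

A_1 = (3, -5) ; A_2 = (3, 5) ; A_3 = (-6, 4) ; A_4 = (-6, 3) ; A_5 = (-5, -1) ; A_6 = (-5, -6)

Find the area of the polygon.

Apply the shoelace formula: 2A = Σ (x_i·y_{i+1} − x_{i+1}·y_i), indices taken mod 6.
A_1→A_2: (3)(5) − (3)(-5) = 30
A_2→A_3: (3)(4) − (-6)(5) = 42
A_3→A_4: (-6)(3) − (-6)(4) = 6
A_4→A_5: (-6)(-1) − (-5)(3) = 21
A_5→A_6: (-5)(-6) − (-5)(-1) = 25
A_6→A_1: (-5)(-5) − (3)(-6) = 43
Σ = 167
Area = |Σ|/2 = 83.5.

83.5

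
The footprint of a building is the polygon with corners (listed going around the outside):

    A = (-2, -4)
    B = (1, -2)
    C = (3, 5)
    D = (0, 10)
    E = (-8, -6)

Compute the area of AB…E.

A→B: (-2)(-2) − (1)(-4) = 8
B→C: (1)(5) − (3)(-2) = 11
C→D: (3)(10) − (0)(5) = 30
D→E: (0)(-6) − (-8)(10) = 80
E→A: (-8)(-4) − (-2)(-6) = 20
Σ = 149
Area = |Σ|/2 = 74.5.

74.5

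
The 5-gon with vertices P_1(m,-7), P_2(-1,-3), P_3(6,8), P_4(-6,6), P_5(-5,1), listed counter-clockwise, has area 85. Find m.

-6

The doubled signed area Σ (x_i y_{i+1} − x_{i+1} y_i) is linear in m.
With m=0 it equals 146; the coefficient of m is -4 (from the two edges through P_1).
So -4·m + 146 = 2·85 = 170 ⇒ m = -6.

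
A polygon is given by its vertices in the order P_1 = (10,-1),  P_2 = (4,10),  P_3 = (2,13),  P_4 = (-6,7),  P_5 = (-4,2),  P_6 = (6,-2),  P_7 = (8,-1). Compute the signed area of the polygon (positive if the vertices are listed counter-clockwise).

Σ = (104) + (32) + (92) + (16) + (-4) + (10) + (2) = 252
Signed area = Σ/2 = 126 (positive ⇒ counter-clockwise traversal).

126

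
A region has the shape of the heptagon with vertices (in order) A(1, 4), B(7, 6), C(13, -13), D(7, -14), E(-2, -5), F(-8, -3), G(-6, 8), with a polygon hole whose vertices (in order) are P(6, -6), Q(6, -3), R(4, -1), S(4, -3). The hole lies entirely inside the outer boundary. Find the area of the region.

Outer boundary:
Σ = (-22) + (-169) + (-91) + (-63) + (-34) + (-82) + (-32) = -493
Area = |Σ|/2 = 246.5.
Hole:
Apply the shoelace (surveyor's) formula: 2A = Σ (x_i·y_{i+1} − x_{i+1}·y_i), indices taken mod 4.
Σ = (18) + (6) + (-8) + (-6) = 10
Area = |Σ|/2 = 5.
Net area = 246.5 − 5 = 241.5.

241.5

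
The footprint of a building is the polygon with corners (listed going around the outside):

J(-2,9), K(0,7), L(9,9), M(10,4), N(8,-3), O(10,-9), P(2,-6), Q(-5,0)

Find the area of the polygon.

176

Σ = (-14) + (-63) + (-54) + (-62) + (-42) + (-42) + (-30) + (-45) = -352
Area = |Σ|/2 = 176.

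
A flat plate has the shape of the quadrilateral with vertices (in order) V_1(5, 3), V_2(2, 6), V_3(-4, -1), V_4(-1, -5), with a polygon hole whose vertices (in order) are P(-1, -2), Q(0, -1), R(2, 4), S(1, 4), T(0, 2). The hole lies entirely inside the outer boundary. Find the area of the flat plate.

38

Outer boundary:
Apply the shoelace (surveyor's) formula: 2A = Σ (x_i·y_{i+1} − x_{i+1}·y_i), indices taken mod 4.
Σ = (24) + (22) + (19) + (22) = 87
Area = |Σ|/2 = 43.5.
Hole:
Σ = (1) + (2) + (4) + (2) + (2) = 11
Area = |Σ|/2 = 5.5.
Net area = 43.5 − 5.5 = 38.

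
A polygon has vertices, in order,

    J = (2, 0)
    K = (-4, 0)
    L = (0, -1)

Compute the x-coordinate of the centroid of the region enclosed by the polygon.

-2/3

Apply Gauss's area formula. First the cross-terms c_i = x_i·y_{i+1} − x_{i+1}·y_i:
  0, 4, 2  ⇒  2A = 6, A = 3.
Then Σ (x_i + x_{i+1})·c_i = -12, so x̄ = -12 / (6·3) = -2/3.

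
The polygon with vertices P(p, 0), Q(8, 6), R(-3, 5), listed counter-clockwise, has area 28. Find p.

-2

Write out the shoelace sum; only the two edges meeting at P involve p:
2·Area = [((-3)·0 − p·5) + (p·6 − 8·0)] + 58
       = 1·p + 58 = 56
⇒ p = -2.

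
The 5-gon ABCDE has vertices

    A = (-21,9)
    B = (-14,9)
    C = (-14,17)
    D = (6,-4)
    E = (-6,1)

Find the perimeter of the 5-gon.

74

|AB| = √((7)² + (0)²) = √49 = 7
|BC| = √((0)² + (8)²) = √64 = 8
|CD| = √((20)² + (-21)²) = √841 = 29
|DE| = √((-12)² + (5)²) = √169 = 13
|EA| = √((-15)² + (8)²) = √289 = 17
Perimeter = 7 + 8 + 29 + 13 + 17 = 74.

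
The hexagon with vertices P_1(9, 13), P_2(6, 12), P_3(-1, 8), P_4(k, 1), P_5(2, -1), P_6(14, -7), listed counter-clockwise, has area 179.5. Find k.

-3

The doubled signed area Σ (x_i y_{i+1} − x_{i+1} y_i) is linear in k.
With k=0 it equals 332; the coefficient of k is -9 (from the two edges through P_4).
So -9·k + 332 = 2·179.5 = 359 ⇒ k = -3.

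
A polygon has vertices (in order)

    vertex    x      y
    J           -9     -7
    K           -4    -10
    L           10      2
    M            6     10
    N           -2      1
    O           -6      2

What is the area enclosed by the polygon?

165

Apply Gauss's area formula: 2A = Σ (x_i·y_{i+1} − x_{i+1}·y_i), indices taken mod 6.
J→K: (-9)(-10) − (-4)(-7) = 62
K→L: (-4)(2) − (10)(-10) = 92
L→M: (10)(10) − (6)(2) = 88
M→N: (6)(1) − (-2)(10) = 26
N→O: (-2)(2) − (-6)(1) = 2
O→J: (-6)(-7) − (-9)(2) = 60
Σ = 330
Area = |Σ|/2 = 165.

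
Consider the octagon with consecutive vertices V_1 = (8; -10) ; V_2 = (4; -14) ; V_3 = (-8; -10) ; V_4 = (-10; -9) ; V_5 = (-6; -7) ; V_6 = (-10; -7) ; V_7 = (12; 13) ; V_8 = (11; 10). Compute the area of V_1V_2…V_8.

261.5

Apply the shoelace formula: 2A = Σ (x_i·y_{i+1} − x_{i+1}·y_i), indices taken mod 8.
Cross-terms: -72, -152, -28, 16, -28, -46, -23, -190  ⇒  Σ = -523
Area = |Σ|/2 = 261.5.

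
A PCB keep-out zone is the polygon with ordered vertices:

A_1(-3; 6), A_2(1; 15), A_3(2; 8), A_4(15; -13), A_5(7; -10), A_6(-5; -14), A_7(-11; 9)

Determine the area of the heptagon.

332

Apply the shoelace formula: 2A = Σ (x_i·y_{i+1} − x_{i+1}·y_i), indices taken mod 7.
Cross-terms: -51, -22, -146, -59, -148, -199, -39  ⇒  Σ = -664
Area = |Σ|/2 = 332.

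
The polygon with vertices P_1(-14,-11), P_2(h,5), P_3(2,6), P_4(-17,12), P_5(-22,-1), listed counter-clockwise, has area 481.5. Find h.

The doubled signed area Σ (x_i y_{i+1} − x_{i+1} y_i) is linear in h.
With h=0 it equals 555; the coefficient of h is 17 (from the two edges through P_2).
So 17·h + 555 = 2·481.5 = 963 ⇒ h = 24.

24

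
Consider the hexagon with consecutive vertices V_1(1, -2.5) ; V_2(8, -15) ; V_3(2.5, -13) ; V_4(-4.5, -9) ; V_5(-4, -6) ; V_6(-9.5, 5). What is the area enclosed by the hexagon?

104.875

Σ = (5) + (-66.5) + (-81) + (-9) + (-77) + (18.75) = -209.75
Area = |Σ|/2 = 104.875.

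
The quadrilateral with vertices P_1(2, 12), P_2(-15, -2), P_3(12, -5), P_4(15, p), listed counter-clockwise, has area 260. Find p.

-1

The doubled signed area Σ (x_i y_{i+1} − x_{i+1} y_i) is linear in p.
With p=0 it equals 530; the coefficient of p is 10 (from the two edges through P_4).
So 10·p + 530 = 2·260 = 520 ⇒ p = -1.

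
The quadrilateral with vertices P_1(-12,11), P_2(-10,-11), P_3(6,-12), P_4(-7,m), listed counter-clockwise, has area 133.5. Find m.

0

Write out the shoelace sum; only the two edges meeting at P_4 involve m:
2·Area = [(6·m − (-7)·(-12)) + ((-7)·11 − (-12)·m)] + 428
       = 18·m + 267 = 267
⇒ m = 0.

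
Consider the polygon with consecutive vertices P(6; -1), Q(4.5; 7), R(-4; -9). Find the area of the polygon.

Cross-terms: 46.5, -12.5, 58  ⇒  Σ = 92
Area = |Σ|/2 = 46.

46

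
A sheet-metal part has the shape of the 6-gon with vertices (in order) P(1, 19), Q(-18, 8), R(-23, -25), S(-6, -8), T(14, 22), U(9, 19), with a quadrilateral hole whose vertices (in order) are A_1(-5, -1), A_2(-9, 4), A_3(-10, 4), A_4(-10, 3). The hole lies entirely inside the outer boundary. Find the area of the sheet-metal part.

604

Outer boundary:
Apply the surveyor's formula: 2A = Σ (x_i·y_{i+1} − x_{i+1}·y_i), indices taken mod 6.
Σ = (350) + (634) + (34) + (-20) + (68) + (152) = 1218
Area = |Σ|/2 = 609.
Hole:
Apply the shoelace (surveyor's) formula: 2A = Σ (x_i·y_{i+1} − x_{i+1}·y_i), indices taken mod 4.
Σ = (-29) + (4) + (10) + (25) = 10
Area = |Σ|/2 = 5.
Net area = 609 − 5 = 604.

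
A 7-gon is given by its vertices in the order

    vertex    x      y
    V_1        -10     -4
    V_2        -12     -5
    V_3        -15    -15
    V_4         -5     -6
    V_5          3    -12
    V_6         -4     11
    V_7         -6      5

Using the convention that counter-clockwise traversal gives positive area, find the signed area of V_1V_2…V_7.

152.5

Σ = (2) + (105) + (15) + (78) + (-15) + (46) + (74) = 305
Signed area = Σ/2 = 152.5 (positive ⇒ counter-clockwise traversal).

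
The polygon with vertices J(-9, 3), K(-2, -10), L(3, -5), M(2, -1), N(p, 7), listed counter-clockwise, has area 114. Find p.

The doubled signed area Σ (x_i y_{i+1} − x_{i+1} y_i) is linear in p.
With p=0 it equals 220; the coefficient of p is 4 (from the two edges through N).
So 4·p + 220 = 2·114 = 228 ⇒ p = 2.

2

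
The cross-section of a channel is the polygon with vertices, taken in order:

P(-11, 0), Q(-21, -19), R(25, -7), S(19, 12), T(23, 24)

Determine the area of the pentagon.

Apply the surveyor's formula: 2A = Σ (x_i·y_{i+1} − x_{i+1}·y_i), indices taken mod 5.
Σ = (209) + (622) + (433) + (180) + (264) = 1708
Area = |Σ|/2 = 854.

854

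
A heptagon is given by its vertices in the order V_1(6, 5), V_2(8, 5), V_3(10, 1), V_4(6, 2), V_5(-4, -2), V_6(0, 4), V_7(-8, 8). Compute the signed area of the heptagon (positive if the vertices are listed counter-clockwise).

V_1→V_2: (6)(5) − (8)(5) = -10
V_2→V_3: (8)(1) − (10)(5) = -42
V_3→V_4: (10)(2) − (6)(1) = 14
V_4→V_5: (6)(-2) − (-4)(2) = -4
V_5→V_6: (-4)(4) − (0)(-2) = -16
V_6→V_7: (0)(8) − (-8)(4) = 32
V_7→V_1: (-8)(5) − (6)(8) = -88
Σ = -114
Signed area = Σ/2 = -57 (negative ⇒ clockwise traversal).

-57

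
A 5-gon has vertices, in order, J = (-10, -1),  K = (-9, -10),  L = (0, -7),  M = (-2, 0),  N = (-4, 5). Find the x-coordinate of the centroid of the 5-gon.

Apply the shoelace formula. First the cross-terms c_i = x_i·y_{i+1} − x_{i+1}·y_i:
  91, 63, -14, -10, 54  ⇒  2A = 184, A = 92.
Then Σ (x_i + x_{i+1})·c_i = -2964, so x̄ = -2964 / (6·92) = -247/46.

-247/46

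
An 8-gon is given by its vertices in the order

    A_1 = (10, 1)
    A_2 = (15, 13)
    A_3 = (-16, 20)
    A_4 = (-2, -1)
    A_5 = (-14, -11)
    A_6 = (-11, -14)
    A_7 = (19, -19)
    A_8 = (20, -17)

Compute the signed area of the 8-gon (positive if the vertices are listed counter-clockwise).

742

Apply Gauss's area formula: 2A = Σ (x_i·y_{i+1} − x_{i+1}·y_i), indices taken mod 8.
Σ = (115) + (508) + (56) + (8) + (75) + (475) + (57) + (190) = 1484
Signed area = Σ/2 = 742 (positive ⇒ counter-clockwise traversal).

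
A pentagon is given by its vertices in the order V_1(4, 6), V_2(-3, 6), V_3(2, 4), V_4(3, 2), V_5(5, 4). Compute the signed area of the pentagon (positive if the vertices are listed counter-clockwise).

13

Apply the surveyor's formula: 2A = Σ (x_i·y_{i+1} − x_{i+1}·y_i), indices taken mod 5.
V_1→V_2: (4)(6) − (-3)(6) = 42
V_2→V_3: (-3)(4) − (2)(6) = -24
V_3→V_4: (2)(2) − (3)(4) = -8
V_4→V_5: (3)(4) − (5)(2) = 2
V_5→V_1: (5)(6) − (4)(4) = 14
Σ = 26
Signed area = Σ/2 = 13 (positive ⇒ counter-clockwise traversal).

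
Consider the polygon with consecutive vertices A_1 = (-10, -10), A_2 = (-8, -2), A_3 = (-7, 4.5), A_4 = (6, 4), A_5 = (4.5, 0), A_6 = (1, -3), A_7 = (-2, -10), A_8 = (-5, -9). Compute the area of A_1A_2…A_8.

Apply the shoelace (surveyor's) formula: 2A = Σ (x_i·y_{i+1} − x_{i+1}·y_i), indices taken mod 8.
A_1→A_2: (-10)(-2) − (-8)(-10) = -60
A_2→A_3: (-8)(4.5) − (-7)(-2) = -50
A_3→A_4: (-7)(4) − (6)(4.5) = -55
A_4→A_5: (6)(0) − (4.5)(4) = -18
A_5→A_6: (4.5)(-3) − (1)(0) = -13.5
A_6→A_7: (1)(-10) − (-2)(-3) = -16
A_7→A_8: (-2)(-9) − (-5)(-10) = -32
A_8→A_1: (-5)(-10) − (-10)(-9) = -40
Σ = -284.5
Area = |Σ|/2 = 142.25.

142.25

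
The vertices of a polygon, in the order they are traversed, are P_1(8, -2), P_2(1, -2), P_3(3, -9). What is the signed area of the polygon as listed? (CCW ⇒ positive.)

Cross-terms: -14, -3, 66  ⇒  Σ = 49
Signed area = Σ/2 = 24.5 (positive ⇒ counter-clockwise traversal).

24.5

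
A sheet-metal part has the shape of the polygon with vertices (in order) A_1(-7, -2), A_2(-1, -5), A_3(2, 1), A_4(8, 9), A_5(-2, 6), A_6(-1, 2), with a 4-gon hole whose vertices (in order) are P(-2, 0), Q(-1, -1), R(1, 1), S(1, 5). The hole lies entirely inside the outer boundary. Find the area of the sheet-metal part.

60

Outer boundary:
A_1→A_2: (-7)(-5) − (-1)(-2) = 33
A_2→A_3: (-1)(1) − (2)(-5) = 9
A_3→A_4: (2)(9) − (8)(1) = 10
A_4→A_5: (8)(6) − (-2)(9) = 66
A_5→A_6: (-2)(2) − (-1)(6) = 2
A_6→A_1: (-1)(-2) − (-7)(2) = 16
Σ = 136
Area = |Σ|/2 = 68.
Hole:
Apply the surveyor's formula: 2A = Σ (x_i·y_{i+1} − x_{i+1}·y_i), indices taken mod 4.
Σ = (2) + (0) + (4) + (10) = 16
Area = |Σ|/2 = 8.
Net area = 68 − 8 = 60.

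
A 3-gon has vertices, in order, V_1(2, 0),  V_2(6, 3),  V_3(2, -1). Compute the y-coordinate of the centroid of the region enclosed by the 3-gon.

2/3

Apply the surveyor's formula. First the cross-terms c_i = x_i·y_{i+1} − x_{i+1}·y_i:
  6, -12, 2  ⇒  2A = -4, A = -2.
Then Σ (y_i + y_{i+1})·c_i = -8, so ȳ = -8 / (6·(-2)) = 2/3.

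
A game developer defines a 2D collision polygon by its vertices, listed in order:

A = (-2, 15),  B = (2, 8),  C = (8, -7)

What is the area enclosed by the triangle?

Apply the shoelace formula: 2A = Σ (x_i·y_{i+1} − x_{i+1}·y_i), indices taken mod 3.
Σ = (-46) + (-78) + (106) = -18
Area = |Σ|/2 = 9.

9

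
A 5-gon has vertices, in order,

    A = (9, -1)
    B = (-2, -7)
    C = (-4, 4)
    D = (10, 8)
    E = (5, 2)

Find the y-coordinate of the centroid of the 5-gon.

Apply the shoelace (surveyor's) formula. First the cross-terms c_i = x_i·y_{i+1} − x_{i+1}·y_i:
  -65, -36, -72, -20, -23  ⇒  2A = -216, A = -108.
Then Σ (y_i + y_{i+1})·c_i = -459, so ȳ = -459 / (6·(-108)) = 17/24.

17/24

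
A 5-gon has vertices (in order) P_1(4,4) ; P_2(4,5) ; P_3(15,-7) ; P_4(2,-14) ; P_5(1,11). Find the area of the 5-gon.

Apply the surveyor's formula: 2A = Σ (x_i·y_{i+1} − x_{i+1}·y_i), indices taken mod 5.
Σ = (4) + (-103) + (-196) + (36) + (-40) = -299
Area = |Σ|/2 = 149.5.

149.5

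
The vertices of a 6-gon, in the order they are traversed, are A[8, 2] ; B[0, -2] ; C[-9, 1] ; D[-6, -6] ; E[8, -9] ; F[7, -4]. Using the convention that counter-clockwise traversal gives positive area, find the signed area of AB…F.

Apply the surveyor's formula: 2A = Σ (x_i·y_{i+1} − x_{i+1}·y_i), indices taken mod 6.
Σ = (-16) + (-18) + (60) + (102) + (31) + (46) = 205
Signed area = Σ/2 = 102.5 (positive ⇒ counter-clockwise traversal).

102.5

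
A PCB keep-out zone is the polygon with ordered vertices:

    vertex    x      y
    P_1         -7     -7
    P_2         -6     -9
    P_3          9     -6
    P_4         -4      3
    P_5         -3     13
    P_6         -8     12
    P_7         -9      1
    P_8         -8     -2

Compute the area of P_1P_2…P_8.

167

Σ = (21) + (117) + (3) + (-43) + (68) + (100) + (26) + (42) = 334
Area = |Σ|/2 = 167.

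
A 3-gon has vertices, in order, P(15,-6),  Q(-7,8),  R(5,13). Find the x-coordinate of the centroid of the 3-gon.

Apply Gauss's area formula. First the cross-terms c_i = x_i·y_{i+1} − x_{i+1}·y_i:
  78, -131, -225  ⇒  2A = -278, A = -139.
Then Σ (x_i + x_{i+1})·c_i = -3614, so x̄ = -3614 / (6·(-139)) = 13/3.

13/3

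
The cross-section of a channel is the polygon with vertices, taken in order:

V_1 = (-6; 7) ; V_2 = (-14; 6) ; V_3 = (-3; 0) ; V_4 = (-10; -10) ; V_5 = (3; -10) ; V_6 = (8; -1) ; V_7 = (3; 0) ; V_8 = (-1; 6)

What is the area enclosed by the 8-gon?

Apply the shoelace (surveyor's) formula: 2A = Σ (x_i·y_{i+1} − x_{i+1}·y_i), indices taken mod 8.
Σ = (62) + (18) + (30) + (130) + (77) + (3) + (18) + (29) = 367
Area = |Σ|/2 = 183.5.

183.5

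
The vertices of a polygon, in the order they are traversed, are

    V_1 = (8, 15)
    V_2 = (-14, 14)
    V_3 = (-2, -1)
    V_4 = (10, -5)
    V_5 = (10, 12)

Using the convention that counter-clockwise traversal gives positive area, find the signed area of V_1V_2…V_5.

Apply the surveyor's formula: 2A = Σ (x_i·y_{i+1} − x_{i+1}·y_i), indices taken mod 5.
Cross-terms: 322, 42, 20, 170, 54  ⇒  Σ = 608
Signed area = Σ/2 = 304 (positive ⇒ counter-clockwise traversal).

304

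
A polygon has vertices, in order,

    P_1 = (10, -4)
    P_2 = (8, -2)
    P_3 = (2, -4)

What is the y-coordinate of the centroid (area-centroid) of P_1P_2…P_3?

Apply Gauss's area formula. First the cross-terms c_i = x_i·y_{i+1} − x_{i+1}·y_i:
  12, -28, 32  ⇒  2A = 16, A = 8.
Then Σ (y_i + y_{i+1})·c_i = -160, so ȳ = -160 / (6·8) = -10/3.

-10/3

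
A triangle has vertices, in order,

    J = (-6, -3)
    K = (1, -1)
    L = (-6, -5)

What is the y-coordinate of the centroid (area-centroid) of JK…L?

-3

Apply Gauss's area formula. First the cross-terms c_i = x_i·y_{i+1} − x_{i+1}·y_i:
  9, -11, -12  ⇒  2A = -14, A = -7.
Then Σ (y_i + y_{i+1})·c_i = 126, so ȳ = 126 / (6·(-7)) = -3.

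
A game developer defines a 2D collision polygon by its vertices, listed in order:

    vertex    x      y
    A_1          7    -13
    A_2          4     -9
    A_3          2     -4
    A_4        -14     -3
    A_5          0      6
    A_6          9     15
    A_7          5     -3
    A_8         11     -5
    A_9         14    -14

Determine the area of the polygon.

235.5

Σ = (-11) + (2) + (-62) + (-84) + (-54) + (-102) + (8) + (-84) + (-84) = -471
Area = |Σ|/2 = 235.5.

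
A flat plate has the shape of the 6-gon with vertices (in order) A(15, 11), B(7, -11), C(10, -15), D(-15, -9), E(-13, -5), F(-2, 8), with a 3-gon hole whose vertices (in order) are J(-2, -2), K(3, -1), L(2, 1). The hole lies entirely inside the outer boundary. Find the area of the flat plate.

419.5

Outer boundary:
Cross-terms: -242, 5, -315, -42, -114, -142  ⇒  Σ = -850
Area = |Σ|/2 = 425.
Hole:
Cross-terms: 8, 5, -2  ⇒  Σ = 11
Area = |Σ|/2 = 5.5.
Net area = 425 − 5.5 = 419.5.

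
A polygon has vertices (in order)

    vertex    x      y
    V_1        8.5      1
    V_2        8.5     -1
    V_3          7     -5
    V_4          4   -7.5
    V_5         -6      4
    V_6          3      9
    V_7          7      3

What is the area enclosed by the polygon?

126.25

V_1→V_2: (8.5)(-1) − (8.5)(1) = -17
V_2→V_3: (8.5)(-5) − (7)(-1) = -35.5
V_3→V_4: (7)(-7.5) − (4)(-5) = -32.5
V_4→V_5: (4)(4) − (-6)(-7.5) = -29
V_5→V_6: (-6)(9) − (3)(4) = -66
V_6→V_7: (3)(3) − (7)(9) = -54
V_7→V_1: (7)(1) − (8.5)(3) = -18.5
Σ = -252.5
Area = |Σ|/2 = 126.25.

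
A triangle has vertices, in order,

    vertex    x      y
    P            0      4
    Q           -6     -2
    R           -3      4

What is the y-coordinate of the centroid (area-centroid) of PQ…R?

2

Apply the surveyor's formula. First the cross-terms c_i = x_i·y_{i+1} − x_{i+1}·y_i:
  24, -30, -12  ⇒  2A = -18, A = -9.
Then Σ (y_i + y_{i+1})·c_i = -108, so ȳ = -108 / (6·(-9)) = 2.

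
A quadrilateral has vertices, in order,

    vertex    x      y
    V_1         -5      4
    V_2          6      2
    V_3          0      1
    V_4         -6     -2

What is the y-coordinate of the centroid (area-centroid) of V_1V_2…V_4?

Apply Gauss's area formula. First the cross-terms c_i = x_i·y_{i+1} − x_{i+1}·y_i:
  -34, 6, 6, -34  ⇒  2A = -56, A = -28.
Then Σ (y_i + y_{i+1})·c_i = -260, so ȳ = -260 / (6·(-28)) = 65/42.

65/42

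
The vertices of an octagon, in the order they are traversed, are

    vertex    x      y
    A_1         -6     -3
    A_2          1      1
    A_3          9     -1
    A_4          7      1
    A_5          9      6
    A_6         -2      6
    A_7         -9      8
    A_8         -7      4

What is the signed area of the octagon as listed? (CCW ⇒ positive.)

102.5

Σ = (-3) + (-10) + (16) + (33) + (66) + (38) + (20) + (45) = 205
Signed area = Σ/2 = 102.5 (positive ⇒ counter-clockwise traversal).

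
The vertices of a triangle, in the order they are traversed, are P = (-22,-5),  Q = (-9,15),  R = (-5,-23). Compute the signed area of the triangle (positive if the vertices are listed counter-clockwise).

-287

P→Q: (-22)(15) − (-9)(-5) = -375
Q→R: (-9)(-23) − (-5)(15) = 282
R→P: (-5)(-5) − (-22)(-23) = -481
Σ = -574
Signed area = Σ/2 = -287 (negative ⇒ clockwise traversal).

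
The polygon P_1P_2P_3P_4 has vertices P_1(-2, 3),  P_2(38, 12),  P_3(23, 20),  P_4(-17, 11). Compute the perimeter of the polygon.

|P_1P_2| = √((40)² + (9)²) = √1681 = 41
|P_2P_3| = √((-15)² + (8)²) = √289 = 17
|P_3P_4| = √((-40)² + (-9)²) = √1681 = 41
|P_4P_1| = √((15)² + (-8)²) = √289 = 17
Perimeter = 41 + 17 + 41 + 17 = 116.

116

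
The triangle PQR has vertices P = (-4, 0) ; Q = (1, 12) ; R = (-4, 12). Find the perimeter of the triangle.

|PQ| = √((5)² + (12)²) = √169 = 13
|QR| = √((-5)² + (0)²) = √25 = 5
|RP| = √((0)² + (-12)²) = √144 = 12
Perimeter = 13 + 5 + 12 = 30.

30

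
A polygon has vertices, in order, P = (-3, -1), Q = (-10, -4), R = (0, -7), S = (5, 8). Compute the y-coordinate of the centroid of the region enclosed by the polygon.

-34/21

Apply the shoelace (surveyor's) formula. First the cross-terms c_i = x_i·y_{i+1} − x_{i+1}·y_i:
  2, 70, 35, 19  ⇒  2A = 126, A = 63.
Then Σ (y_i + y_{i+1})·c_i = -612, so ȳ = -612 / (6·63) = -34/21.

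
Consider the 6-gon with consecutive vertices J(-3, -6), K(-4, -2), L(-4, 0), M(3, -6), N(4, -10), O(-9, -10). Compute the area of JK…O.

57

Apply the surveyor's formula: 2A = Σ (x_i·y_{i+1} − x_{i+1}·y_i), indices taken mod 6.
Cross-terms: -18, -8, 24, -6, -130, 24  ⇒  Σ = -114
Area = |Σ|/2 = 57.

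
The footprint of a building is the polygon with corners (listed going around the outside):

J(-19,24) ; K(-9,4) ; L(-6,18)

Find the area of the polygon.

100

Apply the shoelace (surveyor's) formula: 2A = Σ (x_i·y_{i+1} − x_{i+1}·y_i), indices taken mod 3.
Σ = (140) + (-138) + (198) = 200
Area = |Σ|/2 = 100.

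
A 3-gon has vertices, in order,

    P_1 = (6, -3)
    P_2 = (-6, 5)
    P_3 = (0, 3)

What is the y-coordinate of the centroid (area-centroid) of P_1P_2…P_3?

5/3

Apply the surveyor's formula. First the cross-terms c_i = x_i·y_{i+1} − x_{i+1}·y_i:
  12, -18, -18  ⇒  2A = -24, A = -12.
Then Σ (y_i + y_{i+1})·c_i = -120, so ȳ = -120 / (6·(-12)) = 5/3.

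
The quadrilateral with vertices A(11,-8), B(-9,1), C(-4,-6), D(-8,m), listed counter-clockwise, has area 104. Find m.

-13

Write out the shoelace sum; only the two edges meeting at D involve m:
2·Area = [((-4)·m − (-8)·(-6)) + ((-8)·(-8) − 11·m)] + -3
       = -15·m + 13 = 208
⇒ m = -13.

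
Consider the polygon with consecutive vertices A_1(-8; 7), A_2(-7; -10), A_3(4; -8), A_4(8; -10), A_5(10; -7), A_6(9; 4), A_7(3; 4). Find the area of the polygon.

236.5

Apply the surveyor's formula: 2A = Σ (x_i·y_{i+1} − x_{i+1}·y_i), indices taken mod 7.
A_1→A_2: (-8)(-10) − (-7)(7) = 129
A_2→A_3: (-7)(-8) − (4)(-10) = 96
A_3→A_4: (4)(-10) − (8)(-8) = 24
A_4→A_5: (8)(-7) − (10)(-10) = 44
A_5→A_6: (10)(4) − (9)(-7) = 103
A_6→A_7: (9)(4) − (3)(4) = 24
A_7→A_1: (3)(7) − (-8)(4) = 53
Σ = 473
Area = |Σ|/2 = 236.5.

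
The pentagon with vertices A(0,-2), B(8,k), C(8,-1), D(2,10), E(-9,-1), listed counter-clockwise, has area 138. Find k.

-10

Write out the shoelace sum; only the two edges meeting at B involve k:
2·Area = [(0·k − 8·(-2)) + (8·(-1) − 8·k)] + 188
       = -8·k + 196 = 276
⇒ k = -10.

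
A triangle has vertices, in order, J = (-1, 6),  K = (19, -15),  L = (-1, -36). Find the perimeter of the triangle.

100

|JK| = √((20)² + (-21)²) = √841 = 29
|KL| = √((-20)² + (-21)²) = √841 = 29
|LJ| = √((0)² + (42)²) = √1764 = 42
Perimeter = 29 + 29 + 42 = 100.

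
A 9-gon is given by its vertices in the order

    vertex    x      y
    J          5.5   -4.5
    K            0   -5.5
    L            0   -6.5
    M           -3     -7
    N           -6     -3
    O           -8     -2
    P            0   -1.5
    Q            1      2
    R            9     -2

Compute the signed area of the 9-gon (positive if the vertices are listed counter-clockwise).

-65.375

Apply the surveyor's formula: 2A = Σ (x_i·y_{i+1} − x_{i+1}·y_i), indices taken mod 9.
J→K: (5.5)(-5.5) − (0)(-4.5) = -30.25
K→L: (0)(-6.5) − (0)(-5.5) = 0
L→M: (0)(-7) − (-3)(-6.5) = -19.5
M→N: (-3)(-3) − (-6)(-7) = -33
N→O: (-6)(-2) − (-8)(-3) = -12
O→P: (-8)(-1.5) − (0)(-2) = 12
P→Q: (0)(2) − (1)(-1.5) = 1.5
Q→R: (1)(-2) − (9)(2) = -20
R→J: (9)(-4.5) − (5.5)(-2) = -29.5
Σ = -130.75
Signed area = Σ/2 = -65.375 (negative ⇒ clockwise traversal).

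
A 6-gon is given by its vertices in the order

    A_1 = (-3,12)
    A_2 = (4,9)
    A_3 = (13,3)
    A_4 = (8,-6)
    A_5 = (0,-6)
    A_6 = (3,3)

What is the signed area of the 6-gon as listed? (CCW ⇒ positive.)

-133.5

Apply the shoelace formula: 2A = Σ (x_i·y_{i+1} − x_{i+1}·y_i), indices taken mod 6.
Σ = (-75) + (-105) + (-102) + (-48) + (18) + (45) = -267
Signed area = Σ/2 = -133.5 (negative ⇒ clockwise traversal).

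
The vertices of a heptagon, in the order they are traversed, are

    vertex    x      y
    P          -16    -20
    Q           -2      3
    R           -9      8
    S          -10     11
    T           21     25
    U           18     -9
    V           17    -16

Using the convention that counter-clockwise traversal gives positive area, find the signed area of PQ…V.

Apply Gauss's area formula: 2A = Σ (x_i·y_{i+1} − x_{i+1}·y_i), indices taken mod 7.
Σ = (-88) + (11) + (-19) + (-481) + (-639) + (-135) + (-596) = -1947
Signed area = Σ/2 = -973.5 (negative ⇒ clockwise traversal).

-973.5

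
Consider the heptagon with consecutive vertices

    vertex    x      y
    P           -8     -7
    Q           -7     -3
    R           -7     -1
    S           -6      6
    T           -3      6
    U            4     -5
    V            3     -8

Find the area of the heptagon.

108

Cross-terms: -25, -14, -48, -18, -9, -17, -85  ⇒  Σ = -216
Area = |Σ|/2 = 108.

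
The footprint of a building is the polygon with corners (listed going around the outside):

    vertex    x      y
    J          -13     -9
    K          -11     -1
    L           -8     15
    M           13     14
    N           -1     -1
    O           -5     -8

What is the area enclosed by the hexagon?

Σ = (-86) + (-173) + (-307) + (1) + (3) + (-59) = -621
Area = |Σ|/2 = 310.5.

310.5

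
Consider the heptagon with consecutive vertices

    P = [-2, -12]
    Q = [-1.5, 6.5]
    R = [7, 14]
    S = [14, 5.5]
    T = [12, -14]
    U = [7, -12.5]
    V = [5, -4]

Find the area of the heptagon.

Apply the shoelace (surveyor's) formula: 2A = Σ (x_i·y_{i+1} − x_{i+1}·y_i), indices taken mod 7.
Σ = (-31) + (-66.5) + (-157.5) + (-262) + (-52) + (34.5) + (-68) = -602.5
Area = |Σ|/2 = 301.25.

301.25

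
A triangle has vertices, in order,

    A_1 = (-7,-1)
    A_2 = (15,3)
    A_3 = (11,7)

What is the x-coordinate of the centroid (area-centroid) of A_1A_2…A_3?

19/3

Apply the shoelace formula. First the cross-terms c_i = x_i·y_{i+1} − x_{i+1}·y_i:
  -6, 72, 38  ⇒  2A = 104, A = 52.
Then Σ (x_i + x_{i+1})·c_i = 1976, so x̄ = 1976 / (6·52) = 19/3.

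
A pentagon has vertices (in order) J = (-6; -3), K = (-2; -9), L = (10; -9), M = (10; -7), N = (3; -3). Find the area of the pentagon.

70

Apply Gauss's area formula: 2A = Σ (x_i·y_{i+1} − x_{i+1}·y_i), indices taken mod 5.
J→K: (-6)(-9) − (-2)(-3) = 48
K→L: (-2)(-9) − (10)(-9) = 108
L→M: (10)(-7) − (10)(-9) = 20
M→N: (10)(-3) − (3)(-7) = -9
N→J: (3)(-3) − (-6)(-3) = -27
Σ = 140
Area = |Σ|/2 = 70.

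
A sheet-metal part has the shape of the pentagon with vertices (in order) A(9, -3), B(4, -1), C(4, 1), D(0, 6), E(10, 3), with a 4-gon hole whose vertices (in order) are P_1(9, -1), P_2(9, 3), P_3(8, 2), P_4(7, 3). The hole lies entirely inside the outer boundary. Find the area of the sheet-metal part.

Outer boundary:
A→B: (9)(-1) − (4)(-3) = 3
B→C: (4)(1) − (4)(-1) = 8
C→D: (4)(6) − (0)(1) = 24
D→E: (0)(3) − (10)(6) = -60
E→A: (10)(-3) − (9)(3) = -57
Σ = -82
Area = |Σ|/2 = 41.
Hole:
Apply Gauss's area formula: 2A = Σ (x_i·y_{i+1} − x_{i+1}·y_i), indices taken mod 4.
Cross-terms: 36, -6, 10, -34  ⇒  Σ = 6
Area = |Σ|/2 = 3.
Net area = 41 − 3 = 38.

38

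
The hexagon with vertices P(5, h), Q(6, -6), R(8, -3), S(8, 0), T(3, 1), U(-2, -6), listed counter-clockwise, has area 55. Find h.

-8

The doubled signed area Σ (x_i y_{i+1} − x_{i+1} y_i) is linear in h.
With h=0 it equals 46; the coefficient of h is -8 (from the two edges through P).
So -8·h + 46 = 2·55 = 110 ⇒ h = -8.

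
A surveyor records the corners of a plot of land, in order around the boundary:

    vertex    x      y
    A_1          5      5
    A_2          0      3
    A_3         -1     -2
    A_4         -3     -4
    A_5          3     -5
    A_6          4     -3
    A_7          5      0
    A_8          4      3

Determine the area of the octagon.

44.5

Σ = (15) + (3) + (-2) + (27) + (11) + (15) + (15) + (5) = 89
Area = |Σ|/2 = 44.5.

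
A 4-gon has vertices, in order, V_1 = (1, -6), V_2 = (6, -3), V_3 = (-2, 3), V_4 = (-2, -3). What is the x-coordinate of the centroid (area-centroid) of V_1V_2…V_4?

Apply the shoelace formula. First the cross-terms c_i = x_i·y_{i+1} − x_{i+1}·y_i:
  33, 12, 12, 15  ⇒  2A = 72, A = 36.
Then Σ (x_i + x_{i+1})·c_i = 216, so x̄ = 216 / (6·36) = 1.

1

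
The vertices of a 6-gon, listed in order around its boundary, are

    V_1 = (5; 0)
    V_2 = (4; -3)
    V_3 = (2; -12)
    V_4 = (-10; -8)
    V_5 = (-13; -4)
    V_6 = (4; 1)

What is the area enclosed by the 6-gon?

Σ = (-15) + (-42) + (-136) + (-64) + (3) + (-5) = -259
Area = |Σ|/2 = 129.5.

129.5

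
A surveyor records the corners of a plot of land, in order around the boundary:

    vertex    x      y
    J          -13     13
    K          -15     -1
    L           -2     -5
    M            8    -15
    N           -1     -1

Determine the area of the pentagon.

151

Apply the surveyor's formula: 2A = Σ (x_i·y_{i+1} − x_{i+1}·y_i), indices taken mod 5.
Σ = (208) + (73) + (70) + (-23) + (-26) = 302
Area = |Σ|/2 = 151.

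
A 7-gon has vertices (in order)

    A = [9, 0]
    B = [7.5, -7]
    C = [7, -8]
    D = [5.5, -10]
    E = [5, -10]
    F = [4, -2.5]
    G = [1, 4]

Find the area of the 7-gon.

Apply the surveyor's formula: 2A = Σ (x_i·y_{i+1} − x_{i+1}·y_i), indices taken mod 7.
Σ = (-63) + (-11) + (-26) + (-5) + (27.5) + (18.5) + (-36) = -95
Area = |Σ|/2 = 47.5.

47.5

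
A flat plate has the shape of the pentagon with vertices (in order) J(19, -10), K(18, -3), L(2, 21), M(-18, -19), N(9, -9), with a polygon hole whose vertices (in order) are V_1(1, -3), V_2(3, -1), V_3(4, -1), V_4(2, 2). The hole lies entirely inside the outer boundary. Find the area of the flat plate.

Outer boundary:
Apply the shoelace (surveyor's) formula: 2A = Σ (x_i·y_{i+1} − x_{i+1}·y_i), indices taken mod 5.
Σ = (123) + (384) + (340) + (333) + (81) = 1261
Area = |Σ|/2 = 630.5.
Hole:
Apply the shoelace formula: 2A = Σ (x_i·y_{i+1} − x_{i+1}·y_i), indices taken mod 4.
Σ = (8) + (1) + (10) + (-8) = 11
Area = |Σ|/2 = 5.5.
Net area = 630.5 − 5.5 = 625.

625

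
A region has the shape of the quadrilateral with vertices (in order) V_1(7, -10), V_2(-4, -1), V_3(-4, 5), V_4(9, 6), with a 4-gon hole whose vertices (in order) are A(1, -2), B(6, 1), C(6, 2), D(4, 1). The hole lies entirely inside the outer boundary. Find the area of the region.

Outer boundary:
Apply the shoelace formula: 2A = Σ (x_i·y_{i+1} − x_{i+1}·y_i), indices taken mod 4.
Cross-terms: -47, -24, -69, -132  ⇒  Σ = -272
Area = |Σ|/2 = 136.
Hole:
Apply the shoelace (surveyor's) formula: 2A = Σ (x_i·y_{i+1} − x_{i+1}·y_i), indices taken mod 4.
Σ = (13) + (6) + (-2) + (-9) = 8
Area = |Σ|/2 = 4.
Net area = 136 − 4 = 132.

132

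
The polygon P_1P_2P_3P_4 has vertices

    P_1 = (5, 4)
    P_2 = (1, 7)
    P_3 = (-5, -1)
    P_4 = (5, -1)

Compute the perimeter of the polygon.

30

|P_1P_2| = √((-4)² + (3)²) = √25 = 5
|P_2P_3| = √((-6)² + (-8)²) = √100 = 10
|P_3P_4| = √((10)² + (0)²) = √100 = 10
|P_4P_1| = √((0)² + (5)²) = √25 = 5
Perimeter = 5 + 10 + 10 + 5 = 30.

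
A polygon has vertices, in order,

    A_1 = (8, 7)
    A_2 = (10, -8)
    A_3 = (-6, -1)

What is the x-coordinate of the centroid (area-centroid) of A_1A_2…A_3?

Apply the surveyor's formula. First the cross-terms c_i = x_i·y_{i+1} − x_{i+1}·y_i:
  -134, -58, -34  ⇒  2A = -226, A = -113.
Then Σ (x_i + x_{i+1})·c_i = -2712, so x̄ = -2712 / (6·(-113)) = 4.

4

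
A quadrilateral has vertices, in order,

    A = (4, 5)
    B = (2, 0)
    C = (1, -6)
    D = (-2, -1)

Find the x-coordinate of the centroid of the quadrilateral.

95/123

Apply Gauss's area formula. First the cross-terms c_i = x_i·y_{i+1} − x_{i+1}·y_i:
  -10, -12, -13, -6  ⇒  2A = -41, A = -20.5.
Then Σ (x_i + x_{i+1})·c_i = -95, so x̄ = -95 / (6·(-20.5)) = 95/123.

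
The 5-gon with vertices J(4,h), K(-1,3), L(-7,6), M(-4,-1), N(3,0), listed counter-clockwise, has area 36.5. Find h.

3

The doubled signed area Σ (x_i y_{i+1} − x_{i+1} y_i) is linear in h.
With h=0 it equals 61; the coefficient of h is 4 (from the two edges through J).
So 4·h + 61 = 2·36.5 = 73 ⇒ h = 3.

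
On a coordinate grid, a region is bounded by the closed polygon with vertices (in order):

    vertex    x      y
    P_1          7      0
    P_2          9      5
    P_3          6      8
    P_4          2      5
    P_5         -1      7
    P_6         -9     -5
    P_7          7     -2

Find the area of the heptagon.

Σ = (35) + (42) + (14) + (19) + (68) + (53) + (14) = 245
Area = |Σ|/2 = 122.5.

122.5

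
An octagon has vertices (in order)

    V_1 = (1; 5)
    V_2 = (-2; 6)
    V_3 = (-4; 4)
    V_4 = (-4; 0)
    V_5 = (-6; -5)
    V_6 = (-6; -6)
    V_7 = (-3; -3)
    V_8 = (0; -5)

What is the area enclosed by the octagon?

47

Σ = (16) + (16) + (16) + (20) + (6) + (0) + (15) + (5) = 94
Area = |Σ|/2 = 47.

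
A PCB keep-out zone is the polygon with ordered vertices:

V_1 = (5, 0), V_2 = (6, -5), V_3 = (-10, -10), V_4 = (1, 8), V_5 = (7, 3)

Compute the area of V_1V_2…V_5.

136.5

V_1→V_2: (5)(-5) − (6)(0) = -25
V_2→V_3: (6)(-10) − (-10)(-5) = -110
V_3→V_4: (-10)(8) − (1)(-10) = -70
V_4→V_5: (1)(3) − (7)(8) = -53
V_5→V_1: (7)(0) − (5)(3) = -15
Σ = -273
Area = |Σ|/2 = 136.5.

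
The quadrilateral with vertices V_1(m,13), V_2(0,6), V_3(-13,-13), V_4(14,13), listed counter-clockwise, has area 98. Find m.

11

The doubled signed area Σ (x_i y_{i+1} − x_{i+1} y_i) is linear in m.
With m=0 it equals 273; the coefficient of m is -7 (from the two edges through V_1).
So -7·m + 273 = 2·98 = 196 ⇒ m = 11.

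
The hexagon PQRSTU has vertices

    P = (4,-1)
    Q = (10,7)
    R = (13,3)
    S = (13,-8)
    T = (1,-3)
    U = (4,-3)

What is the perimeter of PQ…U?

|PQ| = √((6)² + (8)²) = √100 = 10
|QR| = √((3)² + (-4)²) = √25 = 5
|RS| = √((0)² + (-11)²) = √121 = 11
|ST| = √((-12)² + (5)²) = √169 = 13
|TU| = √((3)² + (0)²) = √9 = 3
|UP| = √((0)² + (2)²) = √4 = 2
Perimeter = 10 + 5 + 11 + 13 + 3 + 2 = 44.

44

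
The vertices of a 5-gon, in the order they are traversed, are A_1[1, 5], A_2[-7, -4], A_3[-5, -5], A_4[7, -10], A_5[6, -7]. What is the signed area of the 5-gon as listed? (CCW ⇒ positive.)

89.5

Apply Gauss's area formula: 2A = Σ (x_i·y_{i+1} − x_{i+1}·y_i), indices taken mod 5.
A_1→A_2: (1)(-4) − (-7)(5) = 31
A_2→A_3: (-7)(-5) − (-5)(-4) = 15
A_3→A_4: (-5)(-10) − (7)(-5) = 85
A_4→A_5: (7)(-7) − (6)(-10) = 11
A_5→A_1: (6)(5) − (1)(-7) = 37
Σ = 179
Signed area = Σ/2 = 89.5 (positive ⇒ counter-clockwise traversal).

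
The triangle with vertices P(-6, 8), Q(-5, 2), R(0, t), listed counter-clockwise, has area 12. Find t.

The doubled signed area Σ (x_i y_{i+1} − x_{i+1} y_i) is linear in t.
With t=0 it equals 28; the coefficient of t is 1 (from the two edges through R).
So 1·t + 28 = 2·12 = 24 ⇒ t = -4.

-4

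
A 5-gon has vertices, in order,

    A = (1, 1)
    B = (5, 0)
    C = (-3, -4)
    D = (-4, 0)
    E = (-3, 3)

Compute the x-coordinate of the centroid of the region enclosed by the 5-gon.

-46/59

Apply the shoelace formula. First the cross-terms c_i = x_i·y_{i+1} − x_{i+1}·y_i:
  -5, -20, -16, -12, -6  ⇒  2A = -59, A = -29.5.
Then Σ (x_i + x_{i+1})·c_i = 138, so x̄ = 138 / (6·(-29.5)) = -46/59.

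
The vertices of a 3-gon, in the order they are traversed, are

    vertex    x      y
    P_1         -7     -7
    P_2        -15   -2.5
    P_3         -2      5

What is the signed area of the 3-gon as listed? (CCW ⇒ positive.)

-59.25

Apply the shoelace formula: 2A = Σ (x_i·y_{i+1} − x_{i+1}·y_i), indices taken mod 3.
P_1→P_2: (-7)(-2.5) − (-15)(-7) = -87.5
P_2→P_3: (-15)(5) − (-2)(-2.5) = -80
P_3→P_1: (-2)(-7) − (-7)(5) = 49
Σ = -118.5
Signed area = Σ/2 = -59.25 (negative ⇒ clockwise traversal).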